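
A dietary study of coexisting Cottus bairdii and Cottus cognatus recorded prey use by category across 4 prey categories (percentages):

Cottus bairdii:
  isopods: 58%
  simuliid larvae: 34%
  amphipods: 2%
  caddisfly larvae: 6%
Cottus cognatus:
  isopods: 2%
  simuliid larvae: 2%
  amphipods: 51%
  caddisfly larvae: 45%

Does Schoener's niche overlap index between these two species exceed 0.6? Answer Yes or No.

Convert percentages to proportions (divide by 100).
Σ|p₁ᵢ − p₂ᵢ| = 0.56 + 0.32 + 0.49 + 0.39 = 1.76
D = 1 − ½ × 1.76 = 1 − 0.880 = 0.1200
D = 0.1200 < 0.6 → No.

No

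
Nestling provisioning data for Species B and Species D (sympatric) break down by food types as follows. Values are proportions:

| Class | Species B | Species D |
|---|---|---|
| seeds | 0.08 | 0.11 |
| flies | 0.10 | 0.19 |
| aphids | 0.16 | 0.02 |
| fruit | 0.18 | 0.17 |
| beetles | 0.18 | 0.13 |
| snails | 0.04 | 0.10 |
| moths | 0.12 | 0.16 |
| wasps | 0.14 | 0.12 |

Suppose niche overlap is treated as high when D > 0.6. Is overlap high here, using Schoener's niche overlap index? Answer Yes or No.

Σ|p₁ᵢ − p₂ᵢ| = 0.03 + 0.09 + 0.14 + 0.01 + 0.05 + 0.06 + 0.04 + 0.02 = 0.44
D = 1 − ½ × 0.44 = 1 − 0.220 = 0.7800
D = 0.7800 > 0.6 → Yes.

Yes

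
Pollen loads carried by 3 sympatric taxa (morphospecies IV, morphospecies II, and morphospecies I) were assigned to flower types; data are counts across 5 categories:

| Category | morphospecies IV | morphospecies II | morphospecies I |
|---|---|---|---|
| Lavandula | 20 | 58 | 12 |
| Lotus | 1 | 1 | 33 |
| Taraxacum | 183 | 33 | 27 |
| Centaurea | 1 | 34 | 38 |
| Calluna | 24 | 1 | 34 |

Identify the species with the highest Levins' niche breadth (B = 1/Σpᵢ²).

morphospecies I

Proportions for morphospecies IV (n=229): 20/229=0.0873, 1/229=0.0044, 183/229=0.7991, 1/229=0.0044, 24/229=0.1048
Proportions for morphospecies II (n=127): 58/127=0.4567, 1/127=0.0079, 33/127=0.2598, 34/127=0.2677, 1/127=0.0079
Proportions for morphospecies I (n=144): 12/144=0.0833, 33/144=0.2292, 27/144=0.1875, 38/144=0.2639, 34/144=0.2361
Σp_IVᵢ² = 0.0873² + 0.0044² + 0.7991² + 0.0044² + 0.1048² = 0.007621 + 0.000019 + 0.638561 + 0.000019 + 0.010983 = 0.657203
B_IV = 1 / 0.657203 = 1.5216
Σp_IIᵢ² = 0.4567² + 0.0079² + 0.2598² + 0.2677² + 0.0079² = 0.208575 + 0.000062 + 0.067496 + 0.071663 + 0.000062 = 0.347858
B_II = 1 / 0.347858 = 2.8747
Σp_Iᵢ² = 0.0833² + 0.2292² + 0.1875² + 0.2639² + 0.2361² = 0.006939 + 0.052533 + 0.035156 + 0.069643 + 0.055743 = 0.220014
B_I = 1 / 0.220014 = 4.5452
Highest B → broadest niche (most generalist): morphospecies I (B = 4.55).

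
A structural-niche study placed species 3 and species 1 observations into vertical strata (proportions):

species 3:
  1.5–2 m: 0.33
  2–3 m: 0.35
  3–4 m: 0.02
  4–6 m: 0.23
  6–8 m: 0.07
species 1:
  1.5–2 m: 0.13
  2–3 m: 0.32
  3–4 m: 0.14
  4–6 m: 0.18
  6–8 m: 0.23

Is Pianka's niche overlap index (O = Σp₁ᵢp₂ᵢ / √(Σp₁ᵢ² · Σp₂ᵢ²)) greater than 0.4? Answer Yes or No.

Yes

Σ p₁ᵢp₂ᵢ = 0.0429 + 0.1120 + 0.0028 + 0.0414 + 0.0161 = 0.2152
Σp_1ᵢ² = 0.33² + 0.35² + 0.02² + 0.23² + 0.07² = 0.1089 + 0.1225 + 0.0004 + 0.0529 + 0.0049 = 0.2896
Σp_2ᵢ² = 0.13² + 0.32² + 0.14² + 0.18² + 0.23² = 0.0169 + 0.1024 + 0.0196 + 0.0324 + 0.0529 = 0.2242
O = 0.2152 / √(0.2896 × 0.2242) = 0.2152 / 0.25481 = 0.8446
O = 0.8446 > 0.4 → Yes.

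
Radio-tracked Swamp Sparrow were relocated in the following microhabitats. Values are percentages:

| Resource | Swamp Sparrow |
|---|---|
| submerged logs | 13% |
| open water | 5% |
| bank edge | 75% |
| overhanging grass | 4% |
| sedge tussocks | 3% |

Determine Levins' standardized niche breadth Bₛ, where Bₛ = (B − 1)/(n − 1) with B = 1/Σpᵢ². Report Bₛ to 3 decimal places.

0.178

Convert percentages to proportions (divide by 100).
Σpᵢ² = 0.13² + 0.05² + 0.75² + 0.04² + 0.03² = 0.0169 + 0.0025 + 0.5625 + 0.0016 + 0.0009 = 0.5844
B = 1 / 0.5844 = 1.71116
Bₛ = (B − 1)/(n − 1) = (1.71116 − 1)/(5 − 1) = 0.71116/4 = 0.17779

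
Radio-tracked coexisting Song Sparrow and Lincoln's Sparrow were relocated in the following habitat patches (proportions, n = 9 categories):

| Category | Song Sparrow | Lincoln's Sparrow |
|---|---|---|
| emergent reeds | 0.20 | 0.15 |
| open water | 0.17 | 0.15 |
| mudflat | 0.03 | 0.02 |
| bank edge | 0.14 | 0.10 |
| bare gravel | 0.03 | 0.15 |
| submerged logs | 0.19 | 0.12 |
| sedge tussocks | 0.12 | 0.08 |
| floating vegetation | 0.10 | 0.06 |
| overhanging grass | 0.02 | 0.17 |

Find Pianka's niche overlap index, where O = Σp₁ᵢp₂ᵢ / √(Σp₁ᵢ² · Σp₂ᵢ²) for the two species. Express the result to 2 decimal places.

0.83

Σ p₁ᵢp₂ᵢ = 0.0300 + 0.0255 + 0.0006 + 0.0140 + 0.0045 + 0.0228 + 0.0096 + 0.0060 + 0.0034 = 0.1164
Σp_1ᵢ² = 0.20² + 0.17² + 0.03² + 0.14² + 0.03² + 0.19² + 0.12² + 0.10² + 0.02² = 0.0400 + 0.0289 + 0.0009 + 0.0196 + 0.0009 + 0.0361 + 0.0144 + 0.0100 + 0.0004 = 0.1512
Σp_2ᵢ² = 0.15² + 0.15² + 0.02² + 0.10² + 0.15² + 0.12² + 0.08² + 0.06² + 0.17² = 0.0225 + 0.0225 + 0.0004 + 0.0100 + 0.0225 + 0.0144 + 0.0064 + 0.0036 + 0.0289 = 0.1312
O = 0.1164 / √(0.1512 × 0.1312) = 0.1164 / 0.14085 = 0.8264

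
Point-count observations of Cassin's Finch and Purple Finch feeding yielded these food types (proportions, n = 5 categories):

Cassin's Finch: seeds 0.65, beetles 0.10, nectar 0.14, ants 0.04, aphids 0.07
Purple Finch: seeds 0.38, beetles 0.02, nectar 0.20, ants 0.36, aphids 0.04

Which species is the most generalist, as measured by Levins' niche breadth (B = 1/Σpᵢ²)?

Purple Finch

Σp_Cassᵢ² = 0.65² + 0.10² + 0.14² + 0.04² + 0.07² = 0.4225 + 0.0100 + 0.0196 + 0.0016 + 0.0049 = 0.4586
B_Cass = 1 / 0.4586 = 2.1805
Σp_Purpᵢ² = 0.38² + 0.02² + 0.20² + 0.36² + 0.04² = 0.1444 + 0.0004 + 0.0400 + 0.1296 + 0.0016 = 0.3160
B_Purp = 1 / 0.3160 = 3.1646
Highest B → broadest niche (most generalist): Purple Finch (B = 3.16).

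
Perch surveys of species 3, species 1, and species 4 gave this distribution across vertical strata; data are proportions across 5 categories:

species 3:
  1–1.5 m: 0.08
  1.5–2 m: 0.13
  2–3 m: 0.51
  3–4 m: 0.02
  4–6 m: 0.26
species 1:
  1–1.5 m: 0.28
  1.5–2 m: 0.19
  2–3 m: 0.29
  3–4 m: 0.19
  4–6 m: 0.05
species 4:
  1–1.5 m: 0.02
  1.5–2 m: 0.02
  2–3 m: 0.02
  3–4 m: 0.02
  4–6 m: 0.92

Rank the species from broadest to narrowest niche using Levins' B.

Σp_3ᵢ² = 0.08² + 0.13² + 0.51² + 0.02² + 0.26² = 0.0064 + 0.0169 + 0.2601 + 0.0004 + 0.0676 = 0.3514
B_3 = 1 / 0.3514 = 2.8458
Σp_1ᵢ² = 0.28² + 0.19² + 0.29² + 0.19² + 0.05² = 0.0784 + 0.0361 + 0.0841 + 0.0361 + 0.0025 = 0.2372
B_1 = 1 / 0.2372 = 4.2159
Σp_4ᵢ² = 0.02² + 0.02² + 0.02² + 0.02² + 0.92² = 0.0004 + 0.0004 + 0.0004 + 0.0004 + 0.8464 = 0.8480
B_4 = 1 / 0.8480 = 1.1792
Ranking by B (broadest → narrowest): species 1 (4.22) > species 3 (2.85) > species 4 (1.18)

species 1 > species 3 > species 4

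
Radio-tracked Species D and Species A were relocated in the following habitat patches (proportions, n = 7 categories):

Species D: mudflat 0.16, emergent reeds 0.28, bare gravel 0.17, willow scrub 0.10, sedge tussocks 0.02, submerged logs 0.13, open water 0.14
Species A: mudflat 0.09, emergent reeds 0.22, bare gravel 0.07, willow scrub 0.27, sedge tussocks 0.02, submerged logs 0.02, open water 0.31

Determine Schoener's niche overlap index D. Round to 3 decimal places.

0.660

Σ|p₁ᵢ − p₂ᵢ| = 0.07 + 0.06 + 0.10 + 0.17 + 0.00 + 0.11 + 0.17 = 0.68
D = 1 − ½ × 0.68 = 1 − 0.340 = 0.66000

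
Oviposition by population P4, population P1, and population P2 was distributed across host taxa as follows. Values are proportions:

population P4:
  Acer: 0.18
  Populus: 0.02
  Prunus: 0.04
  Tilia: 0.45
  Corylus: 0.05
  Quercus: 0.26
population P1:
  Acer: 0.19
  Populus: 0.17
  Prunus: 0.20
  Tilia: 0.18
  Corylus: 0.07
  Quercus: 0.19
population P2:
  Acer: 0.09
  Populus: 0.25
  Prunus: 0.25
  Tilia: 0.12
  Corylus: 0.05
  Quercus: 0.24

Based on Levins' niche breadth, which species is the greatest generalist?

Σp_P4ᵢ² = 0.18² + 0.02² + 0.04² + 0.45² + 0.05² + 0.26² = 0.0324 + 0.0004 + 0.0016 + 0.2025 + 0.0025 + 0.0676 = 0.3070
B_P4 = 1 / 0.3070 = 3.2573
Σp_P1ᵢ² = 0.19² + 0.17² + 0.20² + 0.18² + 0.07² + 0.19² = 0.0361 + 0.0289 + 0.0400 + 0.0324 + 0.0049 + 0.0361 = 0.1784
B_P1 = 1 / 0.1784 = 5.6054
Σp_P2ᵢ² = 0.09² + 0.25² + 0.25² + 0.12² + 0.05² + 0.24² = 0.0081 + 0.0625 + 0.0625 + 0.0144 + 0.0025 + 0.0576 = 0.2076
B_P2 = 1 / 0.2076 = 4.8170
Highest B → broadest niche (most generalist): population P1 (B = 5.61).

population P1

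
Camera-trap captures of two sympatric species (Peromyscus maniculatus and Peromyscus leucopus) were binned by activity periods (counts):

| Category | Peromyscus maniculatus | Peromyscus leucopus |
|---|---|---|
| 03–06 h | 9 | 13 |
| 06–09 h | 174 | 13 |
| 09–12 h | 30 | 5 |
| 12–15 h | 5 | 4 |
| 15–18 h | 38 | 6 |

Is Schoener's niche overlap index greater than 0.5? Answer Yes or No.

Yes

Proportions for Peromyscus maniculatus (n=256): 9/256=0.0352, 174/256=0.6797, 30/256=0.1172, 5/256=0.0195, 38/256=0.1484
Proportions for Peromyscus leucopus (n=41): 13/41=0.3171, 13/41=0.3171, 5/41=0.1220, 4/41=0.0976, 6/41=0.1463
Σ|p₁ᵢ − p₂ᵢ| = 0.2819 + 0.3626 + 0.0048 + 0.0781 + 0.0021 = 0.7295
D = 1 − ½ × 0.7295 = 1 − 0.36475 = 0.63525
D = 0.63525 > 0.5 → Yes.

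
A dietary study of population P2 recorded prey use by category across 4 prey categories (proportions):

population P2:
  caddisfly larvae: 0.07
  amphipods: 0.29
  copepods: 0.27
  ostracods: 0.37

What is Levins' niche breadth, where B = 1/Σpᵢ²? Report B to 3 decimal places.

Σpᵢ² = 0.07² + 0.29² + 0.27² + 0.37² = 0.0049 + 0.0841 + 0.0729 + 0.1369 = 0.2988
B = 1 / 0.2988 = 3.34672

3.347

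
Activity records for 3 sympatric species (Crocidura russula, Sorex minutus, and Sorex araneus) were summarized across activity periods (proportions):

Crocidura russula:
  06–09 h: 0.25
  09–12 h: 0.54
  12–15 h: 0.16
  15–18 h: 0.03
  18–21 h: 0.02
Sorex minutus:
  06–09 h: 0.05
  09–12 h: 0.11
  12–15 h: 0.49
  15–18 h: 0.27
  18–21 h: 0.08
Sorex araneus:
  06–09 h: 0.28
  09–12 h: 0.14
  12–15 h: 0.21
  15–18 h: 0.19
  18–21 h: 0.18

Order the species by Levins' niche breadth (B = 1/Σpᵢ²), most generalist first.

Sorex araneus > Sorex minutus > Crocidura russula

Σp_russᵢ² = 0.25² + 0.54² + 0.16² + 0.03² + 0.02² = 0.0625 + 0.2916 + 0.0256 + 0.0009 + 0.0004 = 0.3810
B_russ = 1 / 0.3810 = 2.6247
Σp_minuᵢ² = 0.05² + 0.11² + 0.49² + 0.27² + 0.08² = 0.0025 + 0.0121 + 0.2401 + 0.0729 + 0.0064 = 0.3340
B_minu = 1 / 0.3340 = 2.9940
Σp_aranᵢ² = 0.28² + 0.14² + 0.21² + 0.19² + 0.18² = 0.0784 + 0.0196 + 0.0441 + 0.0361 + 0.0324 = 0.2106
B_aran = 1 / 0.2106 = 4.7483
Ranking by B (broadest → narrowest): Sorex araneus (4.75) > Sorex minutus (2.99) > Crocidura russula (2.62)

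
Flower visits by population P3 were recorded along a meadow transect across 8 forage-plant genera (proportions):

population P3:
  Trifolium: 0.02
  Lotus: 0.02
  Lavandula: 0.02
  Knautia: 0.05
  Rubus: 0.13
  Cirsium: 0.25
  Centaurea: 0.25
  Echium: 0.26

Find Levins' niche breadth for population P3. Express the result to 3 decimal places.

4.690

Σpᵢ² = 0.02² + 0.02² + 0.02² + 0.05² + 0.13² + 0.25² + 0.25² + 0.26² = 0.0004 + 0.0004 + 0.0004 + 0.0025 + 0.0169 + 0.0625 + 0.0625 + 0.0676 = 0.2132
B = 1 / 0.2132 = 4.69043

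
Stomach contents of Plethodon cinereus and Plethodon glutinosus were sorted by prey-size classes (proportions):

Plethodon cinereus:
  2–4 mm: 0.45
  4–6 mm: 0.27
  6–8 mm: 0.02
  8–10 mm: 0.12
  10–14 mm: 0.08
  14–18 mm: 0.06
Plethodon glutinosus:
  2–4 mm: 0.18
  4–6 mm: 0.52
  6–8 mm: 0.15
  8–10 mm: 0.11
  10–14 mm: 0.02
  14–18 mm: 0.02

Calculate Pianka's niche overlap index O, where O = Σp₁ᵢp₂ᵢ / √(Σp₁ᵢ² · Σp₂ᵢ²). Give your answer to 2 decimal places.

Σ p₁ᵢp₂ᵢ = 0.0810 + 0.1404 + 0.0030 + 0.0132 + 0.0016 + 0.0012 = 0.2404
Σp_1ᵢ² = 0.45² + 0.27² + 0.02² + 0.12² + 0.08² + 0.06² = 0.2025 + 0.0729 + 0.0004 + 0.0144 + 0.0064 + 0.0036 = 0.3002
Σp_2ᵢ² = 0.18² + 0.52² + 0.15² + 0.11² + 0.02² + 0.02² = 0.0324 + 0.2704 + 0.0225 + 0.0121 + 0.0004 + 0.0004 = 0.3382
O = 0.2404 / √(0.3002 × 0.3382) = 0.2404 / 0.31863 = 0.7545

0.75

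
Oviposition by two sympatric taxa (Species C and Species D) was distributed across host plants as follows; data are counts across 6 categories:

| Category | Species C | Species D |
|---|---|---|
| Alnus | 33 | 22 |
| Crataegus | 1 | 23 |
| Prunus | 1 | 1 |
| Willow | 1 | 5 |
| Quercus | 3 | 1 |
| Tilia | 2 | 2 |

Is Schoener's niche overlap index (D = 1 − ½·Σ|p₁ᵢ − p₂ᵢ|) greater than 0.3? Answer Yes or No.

Proportions for Species C (n=41): 33/41=0.8049, 1/41=0.0244, 1/41=0.0244, 1/41=0.0244, 3/41=0.0732, 2/41=0.0488
Proportions for Species D (n=54): 22/54=0.4074, 23/54=0.4259, 1/54=0.0185, 5/54=0.0926, 1/54=0.0185, 2/54=0.0370
Σ|p₁ᵢ − p₂ᵢ| = 0.3975 + 0.4015 + 0.0059 + 0.0682 + 0.0547 + 0.0118 = 0.9396
D = 1 − ½ × 0.9396 = 1 − 0.46980 = 0.53020
D = 0.53020 > 0.3 → Yes.

Yes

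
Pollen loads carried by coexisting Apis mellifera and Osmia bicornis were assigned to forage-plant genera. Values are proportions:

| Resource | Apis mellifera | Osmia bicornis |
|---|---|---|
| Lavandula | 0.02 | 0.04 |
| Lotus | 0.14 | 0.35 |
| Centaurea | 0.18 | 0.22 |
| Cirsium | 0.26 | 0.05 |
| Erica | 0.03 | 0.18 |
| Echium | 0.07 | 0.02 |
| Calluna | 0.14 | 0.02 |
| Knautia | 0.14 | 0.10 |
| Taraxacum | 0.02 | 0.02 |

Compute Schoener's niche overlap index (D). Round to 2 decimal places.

0.58

Σ|p₁ᵢ − p₂ᵢ| = 0.02 + 0.21 + 0.04 + 0.21 + 0.15 + 0.05 + 0.12 + 0.04 + 0.00 = 0.84
D = 1 − ½ × 0.84 = 1 − 0.420 = 0.5800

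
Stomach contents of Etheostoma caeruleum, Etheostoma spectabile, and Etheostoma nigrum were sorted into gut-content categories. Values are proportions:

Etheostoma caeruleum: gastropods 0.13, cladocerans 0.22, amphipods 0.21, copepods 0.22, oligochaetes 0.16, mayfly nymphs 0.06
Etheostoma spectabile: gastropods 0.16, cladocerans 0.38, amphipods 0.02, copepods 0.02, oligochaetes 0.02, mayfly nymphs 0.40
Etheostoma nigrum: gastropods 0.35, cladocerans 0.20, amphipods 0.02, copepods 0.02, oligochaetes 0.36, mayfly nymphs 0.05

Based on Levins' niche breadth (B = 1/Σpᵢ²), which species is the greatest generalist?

Etheostoma caeruleum

Σp_caerᵢ² = 0.13² + 0.22² + 0.21² + 0.22² + 0.16² + 0.06² = 0.0169 + 0.0484 + 0.0441 + 0.0484 + 0.0256 + 0.0036 = 0.1870
B_caer = 1 / 0.1870 = 5.3476
Σp_specᵢ² = 0.16² + 0.38² + 0.02² + 0.02² + 0.02² + 0.40² = 0.0256 + 0.1444 + 0.0004 + 0.0004 + 0.0004 + 0.1600 = 0.3312
B_spec = 1 / 0.3312 = 3.0193
Σp_nigrᵢ² = 0.35² + 0.20² + 0.02² + 0.02² + 0.36² + 0.05² = 0.1225 + 0.0400 + 0.0004 + 0.0004 + 0.1296 + 0.0025 = 0.2954
B_nigr = 1 / 0.2954 = 3.3852
Highest B → broadest niche (most generalist): Etheostoma caeruleum (B = 5.35).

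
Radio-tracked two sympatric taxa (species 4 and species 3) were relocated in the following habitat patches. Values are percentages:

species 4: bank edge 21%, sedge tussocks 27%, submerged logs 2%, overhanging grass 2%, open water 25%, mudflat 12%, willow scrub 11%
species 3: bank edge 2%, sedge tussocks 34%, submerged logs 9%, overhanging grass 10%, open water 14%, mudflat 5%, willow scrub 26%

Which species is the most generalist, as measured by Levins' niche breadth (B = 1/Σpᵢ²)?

Convert percentages to proportions (divide by 100).
Σp_4ᵢ² = 0.21² + 0.27² + 0.02² + 0.02² + 0.25² + 0.12² + 0.11² = 0.0441 + 0.0729 + 0.0004 + 0.0004 + 0.0625 + 0.0144 + 0.0121 = 0.2068
B_4 = 1 / 0.2068 = 4.8356
Σp_3ᵢ² = 0.02² + 0.34² + 0.09² + 0.10² + 0.14² + 0.05² + 0.26² = 0.0004 + 0.1156 + 0.0081 + 0.0100 + 0.0196 + 0.0025 + 0.0676 = 0.2238
B_3 = 1 / 0.2238 = 4.4683
Highest B → broadest niche (most generalist): species 4 (B = 4.84).

species 4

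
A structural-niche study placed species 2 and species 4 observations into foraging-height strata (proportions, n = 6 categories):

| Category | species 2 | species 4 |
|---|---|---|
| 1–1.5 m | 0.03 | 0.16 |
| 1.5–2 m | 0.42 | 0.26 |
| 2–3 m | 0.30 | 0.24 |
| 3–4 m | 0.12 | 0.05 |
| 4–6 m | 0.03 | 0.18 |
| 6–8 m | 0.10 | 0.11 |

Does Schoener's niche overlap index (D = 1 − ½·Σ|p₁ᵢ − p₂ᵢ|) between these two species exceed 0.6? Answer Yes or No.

Σ|p₁ᵢ − p₂ᵢ| = 0.13 + 0.16 + 0.06 + 0.07 + 0.15 + 0.01 = 0.58
D = 1 − ½ × 0.58 = 1 − 0.290 = 0.7100
D = 0.7100 > 0.6 → Yes.

Yes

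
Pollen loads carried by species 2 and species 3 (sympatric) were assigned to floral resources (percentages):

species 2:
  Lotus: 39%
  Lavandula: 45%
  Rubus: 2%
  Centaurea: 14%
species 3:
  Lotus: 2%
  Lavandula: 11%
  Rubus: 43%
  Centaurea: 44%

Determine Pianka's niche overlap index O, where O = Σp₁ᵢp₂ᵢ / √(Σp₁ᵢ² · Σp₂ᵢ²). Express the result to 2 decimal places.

0.33

Convert percentages to proportions (divide by 100).
Σ p₁ᵢp₂ᵢ = 0.0078 + 0.0495 + 0.0086 + 0.0616 = 0.1275
Σp_1ᵢ² = 0.39² + 0.45² + 0.02² + 0.14² = 0.1521 + 0.2025 + 0.0004 + 0.0196 = 0.3746
Σp_2ᵢ² = 0.02² + 0.11² + 0.43² + 0.44² = 0.0004 + 0.0121 + 0.1849 + 0.1936 = 0.3910
O = 0.1275 / √(0.3746 × 0.3910) = 0.1275 / 0.38271 = 0.3332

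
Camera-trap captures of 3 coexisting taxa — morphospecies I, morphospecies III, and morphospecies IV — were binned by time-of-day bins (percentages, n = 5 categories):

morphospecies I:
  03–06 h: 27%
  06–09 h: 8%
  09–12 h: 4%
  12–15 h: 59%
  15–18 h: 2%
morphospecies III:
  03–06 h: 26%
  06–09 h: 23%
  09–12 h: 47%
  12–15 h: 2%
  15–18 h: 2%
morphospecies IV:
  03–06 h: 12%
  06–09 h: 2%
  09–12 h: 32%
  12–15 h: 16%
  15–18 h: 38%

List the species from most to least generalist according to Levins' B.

morphospecies IV > morphospecies III > morphospecies I

Convert percentages to proportions (divide by 100).
Σp_Iᵢ² = 0.27² + 0.08² + 0.04² + 0.59² + 0.02² = 0.0729 + 0.0064 + 0.0016 + 0.3481 + 0.0004 = 0.4294
B_I = 1 / 0.4294 = 2.3288
Σp_IIIᵢ² = 0.26² + 0.23² + 0.47² + 0.02² + 0.02² = 0.0676 + 0.0529 + 0.2209 + 0.0004 + 0.0004 = 0.3422
B_III = 1 / 0.3422 = 2.9223
Σp_IVᵢ² = 0.12² + 0.02² + 0.32² + 0.16² + 0.38² = 0.0144 + 0.0004 + 0.1024 + 0.0256 + 0.1444 = 0.2872
B_IV = 1 / 0.2872 = 3.4819
Ranking by B (broadest → narrowest): morphospecies IV (3.48) > morphospecies III (2.92) > morphospecies I (2.33)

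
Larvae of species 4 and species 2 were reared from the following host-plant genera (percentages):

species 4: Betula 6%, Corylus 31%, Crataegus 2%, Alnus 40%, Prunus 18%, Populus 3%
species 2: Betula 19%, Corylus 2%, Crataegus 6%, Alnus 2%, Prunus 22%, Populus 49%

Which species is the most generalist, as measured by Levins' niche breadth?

species 4

Convert percentages to proportions (divide by 100).
Σp_4ᵢ² = 0.06² + 0.31² + 0.02² + 0.40² + 0.18² + 0.03² = 0.0036 + 0.0961 + 0.0004 + 0.1600 + 0.0324 + 0.0009 = 0.2934
B_4 = 1 / 0.2934 = 3.4083
Σp_2ᵢ² = 0.19² + 0.02² + 0.06² + 0.02² + 0.22² + 0.49² = 0.0361 + 0.0004 + 0.0036 + 0.0004 + 0.0484 + 0.2401 = 0.3290
B_2 = 1 / 0.3290 = 3.0395
Highest B → broadest niche (most generalist): species 4 (B = 3.41).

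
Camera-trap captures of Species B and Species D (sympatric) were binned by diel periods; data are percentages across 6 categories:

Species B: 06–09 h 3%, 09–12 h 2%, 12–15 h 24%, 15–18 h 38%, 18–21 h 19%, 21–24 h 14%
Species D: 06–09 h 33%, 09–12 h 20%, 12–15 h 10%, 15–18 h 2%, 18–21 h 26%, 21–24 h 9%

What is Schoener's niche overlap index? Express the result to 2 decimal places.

Convert percentages to proportions (divide by 100).
Σ|p₁ᵢ − p₂ᵢ| = 0.30 + 0.18 + 0.14 + 0.36 + 0.07 + 0.05 = 1.10
D = 1 − ½ × 1.10 = 1 − 0.550 = 0.4500

0.45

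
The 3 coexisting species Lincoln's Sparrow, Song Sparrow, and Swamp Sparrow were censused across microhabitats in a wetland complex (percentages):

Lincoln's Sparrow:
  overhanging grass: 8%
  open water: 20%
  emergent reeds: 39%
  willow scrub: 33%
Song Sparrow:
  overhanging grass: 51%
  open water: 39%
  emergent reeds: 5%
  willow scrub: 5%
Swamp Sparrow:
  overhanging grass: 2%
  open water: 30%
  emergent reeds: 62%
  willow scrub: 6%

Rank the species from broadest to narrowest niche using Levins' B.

Lincoln's Sparrow > Song Sparrow > Swamp Sparrow

Convert percentages to proportions (divide by 100).
Σp_Lincᵢ² = 0.08² + 0.20² + 0.39² + 0.33² = 0.0064 + 0.0400 + 0.1521 + 0.1089 = 0.3074
B_Linc = 1 / 0.3074 = 3.2531
Σp_Songᵢ² = 0.51² + 0.39² + 0.05² + 0.05² = 0.2601 + 0.1521 + 0.0025 + 0.0025 = 0.4172
B_Song = 1 / 0.4172 = 2.3969
Σp_Swamᵢ² = 0.02² + 0.30² + 0.62² + 0.06² = 0.0004 + 0.0900 + 0.3844 + 0.0036 = 0.4784
B_Swam = 1 / 0.4784 = 2.0903
Ranking by B (broadest → narrowest): Lincoln's Sparrow (3.25) > Song Sparrow (2.40) > Swamp Sparrow (2.09)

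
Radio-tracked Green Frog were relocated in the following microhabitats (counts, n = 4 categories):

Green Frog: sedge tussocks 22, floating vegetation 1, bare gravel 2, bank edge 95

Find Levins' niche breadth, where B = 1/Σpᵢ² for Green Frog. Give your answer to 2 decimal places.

1.51

Proportions for Green Frog (n=120): 22/120=0.1833, 1/120=0.0083, 2/120=0.0167, 95/120=0.7917
Σpᵢ² = 0.1833² + 0.0083² + 0.0167² + 0.7917² = 0.033599 + 0.000069 + 0.000279 + 0.626789 = 0.660736
B = 1 / 0.660736 = 1.5135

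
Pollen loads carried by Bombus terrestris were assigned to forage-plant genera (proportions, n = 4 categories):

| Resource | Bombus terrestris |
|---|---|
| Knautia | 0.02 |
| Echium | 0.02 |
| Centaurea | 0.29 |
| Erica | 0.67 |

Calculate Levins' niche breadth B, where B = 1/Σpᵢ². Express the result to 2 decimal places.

Σpᵢ² = 0.02² + 0.02² + 0.29² + 0.67² = 0.0004 + 0.0004 + 0.0841 + 0.4489 = 0.5338
B = 1 / 0.5338 = 1.8734

1.87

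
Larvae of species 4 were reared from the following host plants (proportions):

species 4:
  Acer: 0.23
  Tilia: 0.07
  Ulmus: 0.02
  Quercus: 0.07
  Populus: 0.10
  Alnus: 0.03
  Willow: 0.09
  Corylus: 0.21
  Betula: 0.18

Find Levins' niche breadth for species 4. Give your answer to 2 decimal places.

Σpᵢ² = 0.23² + 0.07² + 0.02² + 0.07² + 0.10² + 0.03² + 0.09² + 0.21² + 0.18² = 0.0529 + 0.0049 + 0.0004 + 0.0049 + 0.0100 + 0.0009 + 0.0081 + 0.0441 + 0.0324 = 0.1586
B = 1 / 0.1586 = 6.3052

6.31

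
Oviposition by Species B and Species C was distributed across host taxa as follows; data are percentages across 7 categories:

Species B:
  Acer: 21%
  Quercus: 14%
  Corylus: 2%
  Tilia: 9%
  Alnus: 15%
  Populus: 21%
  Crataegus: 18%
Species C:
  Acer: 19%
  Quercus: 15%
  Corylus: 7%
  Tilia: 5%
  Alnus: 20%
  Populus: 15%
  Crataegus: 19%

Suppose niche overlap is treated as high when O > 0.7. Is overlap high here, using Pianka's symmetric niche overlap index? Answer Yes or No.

Convert percentages to proportions (divide by 100).
Σ p₁ᵢp₂ᵢ = 0.0399 + 0.0210 + 0.0014 + 0.0045 + 0.0300 + 0.0315 + 0.0342 = 0.1625
Σp_1ᵢ² = 0.21² + 0.14² + 0.02² + 0.09² + 0.15² + 0.21² + 0.18² = 0.0441 + 0.0196 + 0.0004 + 0.0081 + 0.0225 + 0.0441 + 0.0324 = 0.1712
Σp_2ᵢ² = 0.19² + 0.15² + 0.07² + 0.05² + 0.20² + 0.15² + 0.19² = 0.0361 + 0.0225 + 0.0049 + 0.0025 + 0.0400 + 0.0225 + 0.0361 = 0.1646
O = 0.1625 / √(0.1712 × 0.1646) = 0.1625 / 0.16787 = 0.9680
O = 0.9680 > 0.7 → Yes.

Yes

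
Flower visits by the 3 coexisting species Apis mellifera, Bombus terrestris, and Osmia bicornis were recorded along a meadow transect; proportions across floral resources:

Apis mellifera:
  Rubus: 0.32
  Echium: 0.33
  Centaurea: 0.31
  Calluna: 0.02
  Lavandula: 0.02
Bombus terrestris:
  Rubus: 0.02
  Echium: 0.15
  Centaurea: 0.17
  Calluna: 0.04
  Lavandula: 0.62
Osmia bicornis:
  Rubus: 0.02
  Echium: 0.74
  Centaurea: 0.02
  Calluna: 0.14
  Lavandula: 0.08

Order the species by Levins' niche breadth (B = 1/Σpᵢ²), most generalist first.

Σp_mellᵢ² = 0.32² + 0.33² + 0.31² + 0.02² + 0.02² = 0.1024 + 0.1089 + 0.0961 + 0.0004 + 0.0004 = 0.3082
B_mell = 1 / 0.3082 = 3.2446
Σp_terrᵢ² = 0.02² + 0.15² + 0.17² + 0.04² + 0.62² = 0.0004 + 0.0225 + 0.0289 + 0.0016 + 0.3844 = 0.4378
B_terr = 1 / 0.4378 = 2.2841
Σp_bicoᵢ² = 0.02² + 0.74² + 0.02² + 0.14² + 0.08² = 0.0004 + 0.5476 + 0.0004 + 0.0196 + 0.0064 = 0.5744
B_bico = 1 / 0.5744 = 1.7409
Ranking by B (broadest → narrowest): Apis mellifera (3.24) > Bombus terrestris (2.28) > Osmia bicornis (1.74)

Apis mellifera > Bombus terrestris > Osmia bicornis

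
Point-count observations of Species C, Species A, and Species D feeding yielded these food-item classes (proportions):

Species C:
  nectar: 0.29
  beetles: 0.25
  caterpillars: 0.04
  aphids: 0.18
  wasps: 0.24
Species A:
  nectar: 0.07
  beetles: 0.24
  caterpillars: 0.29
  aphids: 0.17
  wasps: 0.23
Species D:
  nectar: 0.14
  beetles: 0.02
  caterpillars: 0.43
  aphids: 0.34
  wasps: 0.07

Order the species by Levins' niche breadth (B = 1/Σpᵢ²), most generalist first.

Σp_Cᵢ² = 0.29² + 0.25² + 0.04² + 0.18² + 0.24² = 0.0841 + 0.0625 + 0.0016 + 0.0324 + 0.0576 = 0.2382
B_C = 1 / 0.2382 = 4.1982
Σp_Aᵢ² = 0.07² + 0.24² + 0.29² + 0.17² + 0.23² = 0.0049 + 0.0576 + 0.0841 + 0.0289 + 0.0529 = 0.2284
B_A = 1 / 0.2284 = 4.3783
Σp_Dᵢ² = 0.14² + 0.02² + 0.43² + 0.34² + 0.07² = 0.0196 + 0.0004 + 0.1849 + 0.1156 + 0.0049 = 0.3254
B_D = 1 / 0.3254 = 3.0731
Ranking by B (broadest → narrowest): Species A (4.38) > Species C (4.20) > Species D (3.07)

Species A > Species C > Species D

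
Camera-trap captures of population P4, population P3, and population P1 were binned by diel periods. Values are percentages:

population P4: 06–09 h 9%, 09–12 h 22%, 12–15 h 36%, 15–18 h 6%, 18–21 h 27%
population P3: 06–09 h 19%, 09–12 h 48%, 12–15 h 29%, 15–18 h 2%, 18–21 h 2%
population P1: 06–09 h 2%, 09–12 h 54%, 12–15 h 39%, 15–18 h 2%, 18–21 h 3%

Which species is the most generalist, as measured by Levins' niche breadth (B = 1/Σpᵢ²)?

Convert percentages to proportions (divide by 100).
Σp_P4ᵢ² = 0.09² + 0.22² + 0.36² + 0.06² + 0.27² = 0.0081 + 0.0484 + 0.1296 + 0.0036 + 0.0729 = 0.2626
B_P4 = 1 / 0.2626 = 3.8081
Σp_P3ᵢ² = 0.19² + 0.48² + 0.29² + 0.02² + 0.02² = 0.0361 + 0.2304 + 0.0841 + 0.0004 + 0.0004 = 0.3514
B_P3 = 1 / 0.3514 = 2.8458
Σp_P1ᵢ² = 0.02² + 0.54² + 0.39² + 0.02² + 0.03² = 0.0004 + 0.2916 + 0.1521 + 0.0004 + 0.0009 = 0.4454
B_P1 = 1 / 0.4454 = 2.2452
Highest B → broadest niche (most generalist): population P4 (B = 3.81).

population P4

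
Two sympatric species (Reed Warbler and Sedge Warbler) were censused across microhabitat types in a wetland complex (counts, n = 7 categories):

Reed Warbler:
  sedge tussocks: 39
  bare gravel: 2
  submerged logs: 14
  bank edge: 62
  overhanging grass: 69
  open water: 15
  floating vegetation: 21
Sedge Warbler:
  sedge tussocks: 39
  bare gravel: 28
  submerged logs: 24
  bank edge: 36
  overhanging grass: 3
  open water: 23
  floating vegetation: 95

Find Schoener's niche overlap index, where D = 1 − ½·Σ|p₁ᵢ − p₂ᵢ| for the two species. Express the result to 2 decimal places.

0.55

Proportions for Reed Warbler (n=222): 39/222=0.1757, 2/222=0.0090, 14/222=0.0631, 62/222=0.2793, 69/222=0.3108, 15/222=0.0676, 21/222=0.0946
Proportions for Sedge Warbler (n=248): 39/248=0.1573, 28/248=0.1129, 24/248=0.0968, 36/248=0.1452, 3/248=0.0121, 23/248=0.0927, 95/248=0.3831
Σ|p₁ᵢ − p₂ᵢ| = 0.0184 + 0.1039 + 0.0337 + 0.1341 + 0.2987 + 0.0251 + 0.2885 = 0.9024
D = 1 − ½ × 0.9024 = 1 − 0.45120 = 0.54880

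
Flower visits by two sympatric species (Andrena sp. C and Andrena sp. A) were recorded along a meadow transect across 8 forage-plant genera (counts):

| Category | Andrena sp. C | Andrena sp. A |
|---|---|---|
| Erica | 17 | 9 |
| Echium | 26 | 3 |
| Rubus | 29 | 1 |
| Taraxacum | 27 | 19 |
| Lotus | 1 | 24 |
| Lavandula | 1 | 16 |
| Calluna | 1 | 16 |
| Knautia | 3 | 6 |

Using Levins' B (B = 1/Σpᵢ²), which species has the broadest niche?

Proportions for Andrena sp. C (n=105): 17/105=0.1619, 26/105=0.2476, 29/105=0.2762, 27/105=0.2571, 1/105=0.0095, 1/105=0.0095, 1/105=0.0095, 3/105=0.0286
Proportions for Andrena sp. A (n=94): 9/94=0.0957, 3/94=0.0319, 1/94=0.0106, 19/94=0.2021, 24/94=0.2553, 16/94=0.1702, 16/94=0.1702, 6/94=0.0638
Σp_Cᵢ² = 0.1619² + 0.2476² + 0.2762² + 0.2571² + 0.0095² + 0.0095² + 0.0095² + 0.0286² = 0.026212 + 0.061306 + 0.076286 + 0.066100 + 0.000090 + 0.000090 + 0.000090 + 0.000818 = 0.230992
B_C = 1 / 0.230992 = 4.3292
Σp_Aᵢ² = 0.0957² + 0.0319² + 0.0106² + 0.2021² + 0.2553² + 0.1702² + 0.1702² + 0.0638² = 0.009158 + 0.001018 + 0.000112 + 0.040844 + 0.065178 + 0.028968 + 0.028968 + 0.004070 = 0.178316
B_A = 1 / 0.178316 = 5.6080
Highest B → broadest niche (most generalist): Andrena sp. A (B = 5.61).

Andrena sp. A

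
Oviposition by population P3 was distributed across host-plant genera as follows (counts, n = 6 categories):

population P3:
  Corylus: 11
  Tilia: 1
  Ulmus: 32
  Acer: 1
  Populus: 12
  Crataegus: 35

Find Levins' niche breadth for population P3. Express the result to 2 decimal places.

Proportions for population P3 (n=92): 11/92=0.1196, 1/92=0.0109, 32/92=0.3478, 1/92=0.0109, 12/92=0.1304, 35/92=0.3804
Σpᵢ² = 0.1196² + 0.0109² + 0.3478² + 0.0109² + 0.1304² + 0.3804² = 0.014304 + 0.000119 + 0.120965 + 0.000119 + 0.017004 + 0.144704 = 0.297215
B = 1 / 0.297215 = 3.3646

3.36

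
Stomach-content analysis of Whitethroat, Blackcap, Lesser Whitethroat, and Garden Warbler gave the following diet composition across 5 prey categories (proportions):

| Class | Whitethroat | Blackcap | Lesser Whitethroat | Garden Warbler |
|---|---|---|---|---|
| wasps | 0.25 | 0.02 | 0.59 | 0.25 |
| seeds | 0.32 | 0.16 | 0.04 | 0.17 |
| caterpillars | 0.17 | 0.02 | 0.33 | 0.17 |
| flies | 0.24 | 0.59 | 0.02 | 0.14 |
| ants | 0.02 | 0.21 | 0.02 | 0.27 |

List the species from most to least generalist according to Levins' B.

Garden Warbler > Whitethroat > Blackcap > Lesser Whitethroat

Σp_Whitᵢ² = 0.25² + 0.32² + 0.17² + 0.24² + 0.02² = 0.0625 + 0.1024 + 0.0289 + 0.0576 + 0.0004 = 0.2518
B_Whit = 1 / 0.2518 = 3.9714
Σp_Blacᵢ² = 0.02² + 0.16² + 0.02² + 0.59² + 0.21² = 0.0004 + 0.0256 + 0.0004 + 0.3481 + 0.0441 = 0.4186
B_Blac = 1 / 0.4186 = 2.3889
Σp_Lessᵢ² = 0.59² + 0.04² + 0.33² + 0.02² + 0.02² = 0.3481 + 0.0016 + 0.1089 + 0.0004 + 0.0004 = 0.4594
B_Less = 1 / 0.4594 = 2.1768
Σp_Gardᵢ² = 0.25² + 0.17² + 0.17² + 0.14² + 0.27² = 0.0625 + 0.0289 + 0.0289 + 0.0196 + 0.0729 = 0.2128
B_Gard = 1 / 0.2128 = 4.6992
Ranking by B (broadest → narrowest): Garden Warbler (4.70) > Whitethroat (3.97) > Blackcap (2.39) > Lesser Whitethroat (2.18)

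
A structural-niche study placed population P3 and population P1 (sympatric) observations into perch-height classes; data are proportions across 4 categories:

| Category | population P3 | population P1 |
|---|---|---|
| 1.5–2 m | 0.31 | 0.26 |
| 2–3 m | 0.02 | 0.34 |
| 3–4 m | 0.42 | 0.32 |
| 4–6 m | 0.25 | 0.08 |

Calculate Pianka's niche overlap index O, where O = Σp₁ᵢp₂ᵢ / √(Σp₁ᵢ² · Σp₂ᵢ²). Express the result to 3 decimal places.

0.773

Σ p₁ᵢp₂ᵢ = 0.0806 + 0.0068 + 0.1344 + 0.0200 = 0.2418
Σp_1ᵢ² = 0.31² + 0.02² + 0.42² + 0.25² = 0.0961 + 0.0004 + 0.1764 + 0.0625 = 0.3354
Σp_2ᵢ² = 0.26² + 0.34² + 0.32² + 0.08² = 0.0676 + 0.1156 + 0.1024 + 0.0064 = 0.2920
O = 0.2418 / √(0.3354 × 0.2920) = 0.2418 / 0.312949 = 0.77265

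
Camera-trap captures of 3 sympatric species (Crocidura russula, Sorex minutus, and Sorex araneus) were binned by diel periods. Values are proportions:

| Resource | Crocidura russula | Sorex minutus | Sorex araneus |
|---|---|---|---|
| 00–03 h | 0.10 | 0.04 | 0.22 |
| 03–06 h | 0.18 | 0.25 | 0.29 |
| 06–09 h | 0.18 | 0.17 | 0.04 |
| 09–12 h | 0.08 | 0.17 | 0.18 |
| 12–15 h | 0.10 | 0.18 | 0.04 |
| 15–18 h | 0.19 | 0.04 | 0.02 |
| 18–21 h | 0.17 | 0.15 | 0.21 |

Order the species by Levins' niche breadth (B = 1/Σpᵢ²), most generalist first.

Crocidura russula > Sorex minutus > Sorex araneus

Σp_russᵢ² = 0.10² + 0.18² + 0.18² + 0.08² + 0.10² + 0.19² + 0.17² = 0.0100 + 0.0324 + 0.0324 + 0.0064 + 0.0100 + 0.0361 + 0.0289 = 0.1562
B_russ = 1 / 0.1562 = 6.4020
Σp_minuᵢ² = 0.04² + 0.25² + 0.17² + 0.17² + 0.18² + 0.04² + 0.15² = 0.0016 + 0.0625 + 0.0289 + 0.0289 + 0.0324 + 0.0016 + 0.0225 = 0.1784
B_minu = 1 / 0.1784 = 5.6054
Σp_aranᵢ² = 0.22² + 0.29² + 0.04² + 0.18² + 0.04² + 0.02² + 0.21² = 0.0484 + 0.0841 + 0.0016 + 0.0324 + 0.0016 + 0.0004 + 0.0441 = 0.2126
B_aran = 1 / 0.2126 = 4.7037
Ranking by B (broadest → narrowest): Crocidura russula (6.40) > Sorex minutus (5.61) > Sorex araneus (4.70)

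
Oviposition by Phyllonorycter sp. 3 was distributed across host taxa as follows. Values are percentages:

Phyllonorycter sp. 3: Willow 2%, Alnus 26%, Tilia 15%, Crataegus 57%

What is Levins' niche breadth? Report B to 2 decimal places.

Convert percentages to proportions (divide by 100).
Σpᵢ² = 0.02² + 0.26² + 0.15² + 0.57² = 0.0004 + 0.0676 + 0.0225 + 0.3249 = 0.4154
B = 1 / 0.4154 = 2.4073

2.41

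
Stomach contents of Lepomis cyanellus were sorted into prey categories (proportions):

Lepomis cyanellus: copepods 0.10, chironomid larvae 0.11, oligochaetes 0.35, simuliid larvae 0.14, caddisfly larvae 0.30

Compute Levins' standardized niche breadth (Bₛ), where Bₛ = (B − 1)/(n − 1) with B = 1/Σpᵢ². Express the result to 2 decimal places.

Σpᵢ² = 0.10² + 0.11² + 0.35² + 0.14² + 0.30² = 0.0100 + 0.0121 + 0.1225 + 0.0196 + 0.0900 = 0.2542
B = 1 / 0.2542 = 3.9339
Bₛ = (B − 1)/(n − 1) = (3.9339 − 1)/(5 − 1) = 2.9339/4 = 0.7335

0.73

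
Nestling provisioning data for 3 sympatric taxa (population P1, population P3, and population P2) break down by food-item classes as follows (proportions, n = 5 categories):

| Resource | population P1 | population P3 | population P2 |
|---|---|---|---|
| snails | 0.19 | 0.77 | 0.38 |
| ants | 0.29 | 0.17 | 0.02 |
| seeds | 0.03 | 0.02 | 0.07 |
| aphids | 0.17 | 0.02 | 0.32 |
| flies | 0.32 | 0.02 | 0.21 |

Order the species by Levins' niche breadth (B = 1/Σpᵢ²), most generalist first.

population P1 > population P2 > population P3

Σp_P1ᵢ² = 0.19² + 0.29² + 0.03² + 0.17² + 0.32² = 0.0361 + 0.0841 + 0.0009 + 0.0289 + 0.1024 = 0.2524
B_P1 = 1 / 0.2524 = 3.9620
Σp_P3ᵢ² = 0.77² + 0.17² + 0.02² + 0.02² + 0.02² = 0.5929 + 0.0289 + 0.0004 + 0.0004 + 0.0004 = 0.6230
B_P3 = 1 / 0.6230 = 1.6051
Σp_P2ᵢ² = 0.38² + 0.02² + 0.07² + 0.32² + 0.21² = 0.1444 + 0.0004 + 0.0049 + 0.1024 + 0.0441 = 0.2962
B_P2 = 1 / 0.2962 = 3.3761
Ranking by B (broadest → narrowest): population P1 (3.96) > population P2 (3.38) > population P3 (1.61)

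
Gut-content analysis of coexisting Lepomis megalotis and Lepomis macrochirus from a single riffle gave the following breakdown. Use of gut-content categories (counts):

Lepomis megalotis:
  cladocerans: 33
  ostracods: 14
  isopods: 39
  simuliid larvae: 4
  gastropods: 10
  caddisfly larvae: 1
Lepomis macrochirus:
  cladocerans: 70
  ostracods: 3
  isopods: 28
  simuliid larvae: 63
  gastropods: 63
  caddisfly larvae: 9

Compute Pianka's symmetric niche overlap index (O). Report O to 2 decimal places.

Proportions for Lepomis megalotis (n=101): 33/101=0.3267, 14/101=0.1386, 39/101=0.3861, 4/101=0.0396, 10/101=0.0990, 1/101=0.0099
Proportions for Lepomis macrochirus (n=236): 70/236=0.2966, 3/236=0.0127, 28/236=0.1186, 63/236=0.2669, 63/236=0.2669, 9/236=0.0381
Σ p₁ᵢp₂ᵢ = 0.096899 + 0.001760 + 0.045791 + 0.010569 + 0.026423 + 0.000377 = 0.181819
Σp_1ᵢ² = 0.3267² + 0.1386² + 0.3861² + 0.0396² + 0.0990² + 0.0099² = 0.106733 + 0.019210 + 0.149073 + 0.001568 + 0.009801 + 0.000098 = 0.286483
Σp_2ᵢ² = 0.2966² + 0.0127² + 0.1186² + 0.2669² + 0.2669² + 0.0381² = 0.087972 + 0.000161 + 0.014066 + 0.071236 + 0.071236 + 0.001452 = 0.246123
O = 0.181819 / √(0.286483 × 0.246123) = 0.181819 / 0.2655373 = 0.6847

0.68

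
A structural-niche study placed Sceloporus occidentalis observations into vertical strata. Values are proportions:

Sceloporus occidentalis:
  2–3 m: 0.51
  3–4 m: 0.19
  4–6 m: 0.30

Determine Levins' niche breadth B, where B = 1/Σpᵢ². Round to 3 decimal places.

2.589

Σpᵢ² = 0.51² + 0.19² + 0.30² = 0.2601 + 0.0361 + 0.0900 = 0.3862
B = 1 / 0.3862 = 2.58933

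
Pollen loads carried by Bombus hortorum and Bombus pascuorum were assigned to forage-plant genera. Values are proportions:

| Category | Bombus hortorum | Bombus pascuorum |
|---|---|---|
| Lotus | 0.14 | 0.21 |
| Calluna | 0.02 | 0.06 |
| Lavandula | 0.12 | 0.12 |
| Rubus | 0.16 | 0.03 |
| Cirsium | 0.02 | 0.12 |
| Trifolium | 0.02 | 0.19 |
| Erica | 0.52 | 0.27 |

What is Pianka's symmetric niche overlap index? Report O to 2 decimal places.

Σ p₁ᵢp₂ᵢ = 0.0294 + 0.0012 + 0.0144 + 0.0048 + 0.0024 + 0.0038 + 0.1404 = 0.1964
Σp_1ᵢ² = 0.14² + 0.02² + 0.12² + 0.16² + 0.02² + 0.02² + 0.52² = 0.0196 + 0.0004 + 0.0144 + 0.0256 + 0.0004 + 0.0004 + 0.2704 = 0.3312
Σp_2ᵢ² = 0.21² + 0.06² + 0.12² + 0.03² + 0.12² + 0.19² + 0.27² = 0.0441 + 0.0036 + 0.0144 + 0.0009 + 0.0144 + 0.0361 + 0.0729 = 0.1864
O = 0.1964 / √(0.3312 × 0.1864) = 0.1964 / 0.24847 = 0.7904

0.79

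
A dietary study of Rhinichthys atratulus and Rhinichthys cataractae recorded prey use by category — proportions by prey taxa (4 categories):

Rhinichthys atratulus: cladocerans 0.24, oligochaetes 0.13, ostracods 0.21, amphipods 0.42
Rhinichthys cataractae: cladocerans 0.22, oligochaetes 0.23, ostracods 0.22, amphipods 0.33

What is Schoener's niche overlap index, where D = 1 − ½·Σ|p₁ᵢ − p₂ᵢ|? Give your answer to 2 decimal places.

0.89

Σ|p₁ᵢ − p₂ᵢ| = 0.02 + 0.10 + 0.01 + 0.09 = 0.22
D = 1 − ½ × 0.22 = 1 − 0.110 = 0.8900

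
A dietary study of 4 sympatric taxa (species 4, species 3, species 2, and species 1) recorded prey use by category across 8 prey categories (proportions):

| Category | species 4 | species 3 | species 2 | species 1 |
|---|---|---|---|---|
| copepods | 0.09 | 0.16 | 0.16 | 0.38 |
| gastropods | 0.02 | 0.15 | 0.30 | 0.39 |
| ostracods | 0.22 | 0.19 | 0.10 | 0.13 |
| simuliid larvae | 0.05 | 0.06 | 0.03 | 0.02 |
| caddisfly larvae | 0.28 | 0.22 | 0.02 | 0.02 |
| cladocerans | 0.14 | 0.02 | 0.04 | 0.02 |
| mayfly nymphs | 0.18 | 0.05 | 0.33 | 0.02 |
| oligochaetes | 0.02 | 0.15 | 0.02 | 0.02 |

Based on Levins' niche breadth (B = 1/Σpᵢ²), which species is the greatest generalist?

species 3

Σp_4ᵢ² = 0.09² + 0.02² + 0.22² + 0.05² + 0.28² + 0.14² + 0.18² + 0.02² = 0.0081 + 0.0004 + 0.0484 + 0.0025 + 0.0784 + 0.0196 + 0.0324 + 0.0004 = 0.1902
B_4 = 1 / 0.1902 = 5.2576
Σp_3ᵢ² = 0.16² + 0.15² + 0.19² + 0.06² + 0.22² + 0.02² + 0.05² + 0.15² = 0.0256 + 0.0225 + 0.0361 + 0.0036 + 0.0484 + 0.0004 + 0.0025 + 0.0225 = 0.1616
B_3 = 1 / 0.1616 = 6.1881
Σp_2ᵢ² = 0.16² + 0.30² + 0.10² + 0.03² + 0.02² + 0.04² + 0.33² + 0.02² = 0.0256 + 0.0900 + 0.0100 + 0.0009 + 0.0004 + 0.0016 + 0.1089 + 0.0004 = 0.2378
B_2 = 1 / 0.2378 = 4.2052
Σp_1ᵢ² = 0.38² + 0.39² + 0.13² + 0.02² + 0.02² + 0.02² + 0.02² + 0.02² = 0.1444 + 0.1521 + 0.0169 + 0.0004 + 0.0004 + 0.0004 + 0.0004 + 0.0004 = 0.3154
B_1 = 1 / 0.3154 = 3.1706
Highest B → broadest niche (most generalist): species 3 (B = 6.19).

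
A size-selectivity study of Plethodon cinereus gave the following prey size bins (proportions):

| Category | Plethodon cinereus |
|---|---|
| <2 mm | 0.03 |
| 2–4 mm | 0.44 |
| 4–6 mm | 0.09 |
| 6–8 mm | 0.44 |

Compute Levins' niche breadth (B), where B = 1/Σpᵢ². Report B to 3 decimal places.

2.524

Σpᵢ² = 0.03² + 0.44² + 0.09² + 0.44² = 0.0009 + 0.1936 + 0.0081 + 0.1936 = 0.3962
B = 1 / 0.3962 = 2.52398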